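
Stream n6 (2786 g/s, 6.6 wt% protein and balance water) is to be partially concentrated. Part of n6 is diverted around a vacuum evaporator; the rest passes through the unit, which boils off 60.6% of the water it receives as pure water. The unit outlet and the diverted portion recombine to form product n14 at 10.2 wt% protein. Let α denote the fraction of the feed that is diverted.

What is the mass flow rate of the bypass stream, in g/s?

1049 g/s

All 2786×0.066 = 183.88 g/s of protein reaches n14, so n14 = 183.88/0.102 = 1802.7 g/s and vapour = 983.29 g/s.
The evaporator receives (1−α)·2786 of feed at 0.934 water and removes 0.606 of that water:
0.606×0.934×(1−α)×2786 = 983.29
(1−α) = 983.29/1576.9 = 0.6236;  α = 0.3764.
Bypass flow = 0.3764×2786 = 1048.7 g/s.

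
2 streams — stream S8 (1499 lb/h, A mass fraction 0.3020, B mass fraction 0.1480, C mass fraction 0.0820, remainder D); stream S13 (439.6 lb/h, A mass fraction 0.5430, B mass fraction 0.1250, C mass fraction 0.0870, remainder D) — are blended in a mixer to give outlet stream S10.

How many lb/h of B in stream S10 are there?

B out = B in = 1499×0.148 + 439.6×0.125 = 276.8 lb/h.

276.8 lb/h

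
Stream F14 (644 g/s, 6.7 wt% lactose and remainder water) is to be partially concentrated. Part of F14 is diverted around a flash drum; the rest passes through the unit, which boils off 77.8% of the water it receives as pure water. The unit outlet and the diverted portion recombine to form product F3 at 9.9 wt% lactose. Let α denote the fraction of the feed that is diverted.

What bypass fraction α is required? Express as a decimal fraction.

0.555

All 644×0.067 = 43.148 g/s of lactose reaches F3, so F3 = 43.148/0.099 = 435.84 g/s and vapour = 208.16 g/s.
The evaporator receives (1−α)·644 of feed at 0.933 water and removes 0.778 of that water:
0.778×0.933×(1−α)×644 = 208.16
(1−α) = 208.16/467.46 = 0.4453;  α = 0.5547.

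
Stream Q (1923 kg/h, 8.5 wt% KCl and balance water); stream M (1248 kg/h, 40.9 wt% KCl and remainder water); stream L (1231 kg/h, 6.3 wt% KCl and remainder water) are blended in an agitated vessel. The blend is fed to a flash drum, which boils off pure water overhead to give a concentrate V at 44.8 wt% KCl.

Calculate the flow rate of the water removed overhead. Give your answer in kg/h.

2725 kg/h

KCl entering = 1923×0.085 + 1248×0.409 + 1231×0.063 = 751.44 kg/h.
All KCl reports to V, so V = 751.44/0.448 = 1677.3 kg/h.
Total feed = 4402 kg/h; overhead = 4402 − 1677.3 = 2724.7 kg/h.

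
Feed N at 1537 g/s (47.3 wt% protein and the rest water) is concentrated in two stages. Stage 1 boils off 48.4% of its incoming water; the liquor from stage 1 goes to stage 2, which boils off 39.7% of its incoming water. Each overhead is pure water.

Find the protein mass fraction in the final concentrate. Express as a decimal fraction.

0.7426

water in feed = 1537×0.527 = 810 g/s.
After stage 1: water left = (1−0.484)×810 = 417.96; stream total = 1145 g/s.
After stage 2: water left = (1−0.397)×417.96 = 252.03; final concentrate = 979.03 g/s.
protein fraction = 727/979.03 = 0.7426.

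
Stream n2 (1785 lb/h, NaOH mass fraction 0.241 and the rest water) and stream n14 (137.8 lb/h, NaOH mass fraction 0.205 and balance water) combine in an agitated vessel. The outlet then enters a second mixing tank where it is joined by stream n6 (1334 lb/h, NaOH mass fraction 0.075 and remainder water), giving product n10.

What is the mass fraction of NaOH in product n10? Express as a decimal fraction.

Overall, product flow = 3256.8 lb/h.
NaOH in = 1785×0.241 + 137.8×0.205 + 1334×0.075 = 558.48 lb/h.
NaOH fraction in n10 = 0.171.

0.171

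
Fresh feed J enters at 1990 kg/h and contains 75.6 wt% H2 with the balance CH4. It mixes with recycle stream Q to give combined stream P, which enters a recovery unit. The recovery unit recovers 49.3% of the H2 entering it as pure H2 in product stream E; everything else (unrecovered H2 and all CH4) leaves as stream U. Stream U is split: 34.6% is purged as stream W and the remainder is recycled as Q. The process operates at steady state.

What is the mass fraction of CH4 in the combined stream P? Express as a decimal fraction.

0.3841

CH4 enters only via J and leaves only via the purge: 1990×0.244 = 0.346×(CH4 in U), and the recovery unit passes all CH4, so CH4 in P = CH4 in U = 1403.4 kg/h.
H2 in P: m_A = 1990×0.756 + (1−0.346)·(1−0.493)·m_A, so m_A = 1504.4/0.6684 = 2250.7 kg/h.
P = 2250.7 + 1403.4 = 3654.1 kg/h.
CH4 fraction in P = 1403.4/3654.1 = 0.3841.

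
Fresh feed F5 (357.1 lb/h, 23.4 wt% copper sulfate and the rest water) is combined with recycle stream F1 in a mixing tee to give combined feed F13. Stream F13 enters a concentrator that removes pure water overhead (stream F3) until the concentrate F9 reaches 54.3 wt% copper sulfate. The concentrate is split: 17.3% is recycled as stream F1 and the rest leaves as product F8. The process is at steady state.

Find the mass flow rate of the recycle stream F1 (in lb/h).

32.19 lb/h

Overall copper sulfate balance (none leaves overhead): copper sulfate in fresh feed = copper sulfate in product, i.e. 357.1×0.234 = (1−0.173)·F9·0.543.
F9 = 83.561/(0.543×0.827) = 186.08 lb/h.
Recycle F1 = 0.173×186.08 = 32.192 lb/h.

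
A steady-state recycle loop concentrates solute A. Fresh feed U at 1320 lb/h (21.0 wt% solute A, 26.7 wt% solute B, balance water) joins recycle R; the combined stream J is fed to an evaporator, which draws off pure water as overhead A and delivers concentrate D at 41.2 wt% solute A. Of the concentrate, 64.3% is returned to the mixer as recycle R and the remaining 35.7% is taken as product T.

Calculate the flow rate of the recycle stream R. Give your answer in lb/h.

1212 lb/h

Overall solute A balance (none leaves overhead): solute A in fresh feed = solute A in product, i.e. 1320×0.210 = (1−0.643)·D·0.412.
D = 277.2/(0.412×0.357) = 1884.6 lb/h.
Recycle R = 0.643×1884.6 = 1211.8 lb/h.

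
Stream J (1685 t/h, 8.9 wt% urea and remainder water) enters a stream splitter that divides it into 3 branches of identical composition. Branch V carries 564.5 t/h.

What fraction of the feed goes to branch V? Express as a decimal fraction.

Fraction to V = 564.5/1685 = 0.3350.

0.335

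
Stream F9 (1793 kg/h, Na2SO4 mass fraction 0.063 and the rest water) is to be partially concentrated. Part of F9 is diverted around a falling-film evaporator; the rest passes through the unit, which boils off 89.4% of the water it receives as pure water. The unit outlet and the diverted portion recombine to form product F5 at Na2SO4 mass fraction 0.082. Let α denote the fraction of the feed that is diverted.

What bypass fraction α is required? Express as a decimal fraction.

All 1793×0.063 = 112.96 kg/h of Na2SO4 reaches F5, so F5 = 112.96/0.082 = 1377.5 kg/h and vapour = 415.45 kg/h.
The evaporator receives (1−α)·1793 of feed at 0.937 water and removes 0.894 of that water:
0.894×0.937×(1−α)×1793 = 415.45
(1−α) = 415.45/1502 = 0.2766;  α = 0.7234.

0.723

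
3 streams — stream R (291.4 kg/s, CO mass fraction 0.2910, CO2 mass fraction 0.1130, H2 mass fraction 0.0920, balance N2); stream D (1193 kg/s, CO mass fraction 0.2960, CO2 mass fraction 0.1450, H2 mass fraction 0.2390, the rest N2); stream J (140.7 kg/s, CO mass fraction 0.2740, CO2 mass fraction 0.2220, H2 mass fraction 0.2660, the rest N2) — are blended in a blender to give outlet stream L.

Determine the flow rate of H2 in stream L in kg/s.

H2 out = H2 in = 291.4×0.092 + 1193×0.239 + 140.7×0.266 = 349.36 kg/s.

349.4 kg/s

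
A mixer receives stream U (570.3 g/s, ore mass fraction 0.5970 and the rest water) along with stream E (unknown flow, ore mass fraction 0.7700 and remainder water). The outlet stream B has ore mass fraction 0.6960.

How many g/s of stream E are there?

Let E be the unknown flow. Total out = 570.3 + E.
ore balance: 340.47 + 0.770·E = 0.696·(570.3 + E)
(0.770 − 0.696)·E = 0.696×570.3 − 340.47 = 56.46
E = 56.46 / 0.074 = 762.97 g/s

763 g/s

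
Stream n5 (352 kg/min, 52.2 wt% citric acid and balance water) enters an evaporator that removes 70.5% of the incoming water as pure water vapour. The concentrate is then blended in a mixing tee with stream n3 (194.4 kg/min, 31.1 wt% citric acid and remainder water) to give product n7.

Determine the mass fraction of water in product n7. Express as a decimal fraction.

Vapour removed = 0.705×0.478×352 = 118.62 kg/min; concentrate = 233.38 kg/min.
water reaching the mixer = 49.636 (from concentrate) + 194.4×0.689 = 183.58 kg/min.
Product flow = 233.38 + 194.4 = 427.78 kg/min; water fraction = 0.429.

0.429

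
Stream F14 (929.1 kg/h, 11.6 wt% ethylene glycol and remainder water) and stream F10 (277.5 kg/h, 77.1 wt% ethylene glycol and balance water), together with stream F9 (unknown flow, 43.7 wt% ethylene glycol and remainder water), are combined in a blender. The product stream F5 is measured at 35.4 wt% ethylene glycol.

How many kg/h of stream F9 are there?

1270 kg/h

Let F9 be the unknown flow. Total out = 1206.6 + F9.
ethylene glycol balance: 321.73 + 0.437·F9 = 0.354·(1206.6 + F9)
(0.437 − 0.354)·F9 = 0.354×1206.6 − 321.73 = 105.41
F9 = 105.41 / 0.083 = 1270 kg/h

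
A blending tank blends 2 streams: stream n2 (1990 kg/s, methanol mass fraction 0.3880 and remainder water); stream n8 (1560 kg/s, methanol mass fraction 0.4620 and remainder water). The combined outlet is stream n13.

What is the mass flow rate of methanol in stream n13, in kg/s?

methanol out = methanol in = 1990×0.388 + 1560×0.462 = 1492.8 kg/s.

1493 kg/s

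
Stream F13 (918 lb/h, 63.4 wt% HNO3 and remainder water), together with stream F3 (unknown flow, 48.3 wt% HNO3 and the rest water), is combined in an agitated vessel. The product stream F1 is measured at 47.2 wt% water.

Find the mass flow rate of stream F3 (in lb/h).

Let F3 be the unknown flow. Total out = 918 + F3.
water balance: 335.99 + 0.517·F3 = 0.472·(918 + F3)
(0.517 − 0.472)·F3 = 0.472×918 − 335.99 = 97.308
F3 = 97.308 / 0.045 = 2162.4 lb/h

2162 lb/h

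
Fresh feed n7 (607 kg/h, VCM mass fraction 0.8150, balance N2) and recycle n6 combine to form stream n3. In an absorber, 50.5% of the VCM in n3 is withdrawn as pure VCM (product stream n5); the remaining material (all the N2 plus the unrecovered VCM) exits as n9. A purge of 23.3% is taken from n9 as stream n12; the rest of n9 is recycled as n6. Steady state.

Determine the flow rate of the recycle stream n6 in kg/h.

N2 enters only via n7 and leaves only via the purge: 607×0.185 = 0.233×(N2 in n9), and the absorber passes all N2, so N2 in n3 = N2 in n9 = 481.95 kg/h.
VCM in n3: m_A = 607×0.815 + (1−0.233)·(1−0.505)·m_A, so m_A = 494.7/0.6203 = 797.48 kg/h.
n9 = (1−0.505)×797.48 + 481.95 = 876.71 kg/h.
Recycle n6 = (1−0.233)×876.71 = 672.43 kg/h.

672.4 kg/h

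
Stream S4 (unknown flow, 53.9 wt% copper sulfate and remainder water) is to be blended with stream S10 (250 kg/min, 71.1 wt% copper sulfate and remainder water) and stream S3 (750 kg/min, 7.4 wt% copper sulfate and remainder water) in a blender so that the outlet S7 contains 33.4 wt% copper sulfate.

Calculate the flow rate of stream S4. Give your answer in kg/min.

491.5 kg/min

Let S4 be the unknown flow. Total out = 1000 + S4.
copper sulfate balance: 233.25 + 0.539·S4 = 0.334·(1000 + S4)
(0.539 − 0.334)·S4 = 0.334×1000 − 233.25 = 100.75
S4 = 100.75 / 0.205 = 491.46 kg/min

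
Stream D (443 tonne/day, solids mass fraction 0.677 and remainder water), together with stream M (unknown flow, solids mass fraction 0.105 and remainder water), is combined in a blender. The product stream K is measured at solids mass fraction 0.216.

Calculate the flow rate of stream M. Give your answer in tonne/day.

Let M be the unknown flow. Total out = 443 + M.
solids balance: 299.91 + 0.105·M = 0.216·(443 + M)
(0.105 − 0.216)·M = 0.216×443 − 299.91 = -204.22
M = -204.22 / -0.111 = 1839.8 tonne/day

1840 tonne/day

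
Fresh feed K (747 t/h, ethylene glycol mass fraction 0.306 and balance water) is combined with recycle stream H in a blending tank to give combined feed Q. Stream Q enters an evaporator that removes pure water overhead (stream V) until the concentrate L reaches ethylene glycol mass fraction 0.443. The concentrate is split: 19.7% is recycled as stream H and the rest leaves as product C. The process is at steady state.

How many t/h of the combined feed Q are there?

Overall ethylene glycol balance (none leaves overhead): ethylene glycol in fresh feed = ethylene glycol in product, i.e. 747×0.306 = (1−0.197)·L·0.443.
L = 228.58/(0.443×0.803) = 642.57 t/h.
Recycle H = 0.197×642.57 = 126.59 t/h.
Combined feed Q = 747 + 126.59 = 873.59 t/h.

873.6 t/h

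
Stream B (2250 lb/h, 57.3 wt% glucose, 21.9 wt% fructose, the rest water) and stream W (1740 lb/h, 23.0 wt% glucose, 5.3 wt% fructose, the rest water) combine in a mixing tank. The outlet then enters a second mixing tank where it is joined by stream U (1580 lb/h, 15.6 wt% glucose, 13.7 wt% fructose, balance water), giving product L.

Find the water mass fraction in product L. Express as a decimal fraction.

Overall, product flow = 5570 lb/h.
water in = 2250×0.208 + 1740×0.717 + 1580×0.707 = 2832.6 lb/h.
water fraction in L = 0.509.

0.509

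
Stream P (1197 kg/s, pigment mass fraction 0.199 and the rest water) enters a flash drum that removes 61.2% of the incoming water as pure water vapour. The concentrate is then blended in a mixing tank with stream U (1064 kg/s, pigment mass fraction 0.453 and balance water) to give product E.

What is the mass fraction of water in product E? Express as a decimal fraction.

Vapour removed = 0.612×0.801×1197 = 586.78 kg/s; concentrate = 610.22 kg/s.
water reaching the mixer = 372.01 (from concentrate) + 1064×0.547 = 954.02 kg/s.
Product flow = 610.22 + 1064 = 1674.2 kg/s; water fraction = 0.570.

0.570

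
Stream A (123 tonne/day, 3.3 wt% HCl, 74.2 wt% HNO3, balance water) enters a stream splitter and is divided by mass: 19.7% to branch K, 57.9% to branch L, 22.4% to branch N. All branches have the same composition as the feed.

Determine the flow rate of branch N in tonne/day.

Branch N flow = 0.224×123 = 27.552 tonne/day.

27.55 tonne/day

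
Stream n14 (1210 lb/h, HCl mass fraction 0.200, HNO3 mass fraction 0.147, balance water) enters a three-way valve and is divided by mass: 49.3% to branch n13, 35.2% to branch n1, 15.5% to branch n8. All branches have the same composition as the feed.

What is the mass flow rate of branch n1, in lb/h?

Branch n1 flow = 0.352×1210 = 425.92 lb/h.

425.9 lb/h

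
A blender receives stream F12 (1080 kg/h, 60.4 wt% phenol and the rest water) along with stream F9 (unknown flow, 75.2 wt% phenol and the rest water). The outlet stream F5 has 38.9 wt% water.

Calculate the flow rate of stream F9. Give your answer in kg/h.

53.62 kg/h

Let F9 be the unknown flow. Total out = 1080 + F9.
water balance: 427.68 + 0.248·F9 = 0.389·(1080 + F9)
(0.248 − 0.389)·F9 = 0.389×1080 − 427.68 = -7.56
F9 = -7.56 / -0.141 = 53.617 kg/h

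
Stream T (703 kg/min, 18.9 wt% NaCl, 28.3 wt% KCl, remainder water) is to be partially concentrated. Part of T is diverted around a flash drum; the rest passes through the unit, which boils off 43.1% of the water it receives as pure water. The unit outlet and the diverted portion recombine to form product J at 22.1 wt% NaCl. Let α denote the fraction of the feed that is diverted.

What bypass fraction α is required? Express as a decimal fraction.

All 703×0.189 = 132.87 kg/min of NaCl reaches J, so J = 132.87/0.221 = 601.21 kg/min and vapour = 101.79 kg/min.
The evaporator receives (1−α)·703 of feed at 0.528 water and removes 0.431 of that water:
0.431×0.528×(1−α)×703 = 101.79
(1−α) = 101.79/159.98 = 0.6363;  α = 0.3637.

0.364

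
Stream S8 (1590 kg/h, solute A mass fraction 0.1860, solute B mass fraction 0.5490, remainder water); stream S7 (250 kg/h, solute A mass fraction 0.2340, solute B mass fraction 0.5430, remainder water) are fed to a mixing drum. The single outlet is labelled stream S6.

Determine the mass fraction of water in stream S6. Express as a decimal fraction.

0.2593

Total flow out = 1590 + 250 = 1840 kg/h.
water in = 1590×0.265 + 250×0.223 = 477.1 kg/h.
water mass fraction in S6 = 477.1/1840 = 0.2593.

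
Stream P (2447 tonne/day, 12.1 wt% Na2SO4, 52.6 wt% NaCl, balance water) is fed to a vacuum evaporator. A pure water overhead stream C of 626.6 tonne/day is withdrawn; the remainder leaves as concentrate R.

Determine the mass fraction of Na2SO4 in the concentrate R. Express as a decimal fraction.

0.163

Na2SO4 is not removed: 2447×0.121 = 296.09 tonne/day of Na2SO4 enters R.
Concentrate = 2447 − 626.6 = 1820.4 tonne/day.
Mass fraction = 296.09/1820.4 = 0.163.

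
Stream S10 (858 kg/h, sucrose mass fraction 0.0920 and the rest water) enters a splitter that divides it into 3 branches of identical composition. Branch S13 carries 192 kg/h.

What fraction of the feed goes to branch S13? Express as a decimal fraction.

Fraction to S13 = 192/858 = 0.2238.

0.224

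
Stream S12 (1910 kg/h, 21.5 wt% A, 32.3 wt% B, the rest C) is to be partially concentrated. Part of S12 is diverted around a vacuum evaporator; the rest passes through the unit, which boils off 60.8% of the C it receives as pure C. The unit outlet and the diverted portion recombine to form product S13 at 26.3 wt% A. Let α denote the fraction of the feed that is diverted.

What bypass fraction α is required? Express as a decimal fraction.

0.350

All 1910×0.215 = 410.65 kg/h of A reaches S13, so S13 = 410.65/0.263 = 1561.4 kg/h and vapour = 348.59 kg/h.
The evaporator receives (1−α)·1910 of feed at 0.462 C and removes 0.608 of that C:
0.608×0.462×(1−α)×1910 = 348.59
(1−α) = 348.59/536.51 = 0.6497;  α = 0.3503.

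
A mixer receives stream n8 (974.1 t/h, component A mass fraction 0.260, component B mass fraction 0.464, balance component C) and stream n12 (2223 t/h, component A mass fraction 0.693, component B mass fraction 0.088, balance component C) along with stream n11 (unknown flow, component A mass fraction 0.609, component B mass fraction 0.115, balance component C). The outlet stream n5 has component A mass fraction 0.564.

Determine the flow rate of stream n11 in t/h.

208 t/h

Let n11 be the unknown flow. Total out = 3197.1 + n11.
component A balance: 1793.8 + 0.609·n11 = 0.564·(3197.1 + n11)
(0.609 − 0.564)·n11 = 0.564×3197.1 − 1793.8 = 9.3594
n11 = 9.3594 / 0.045 = 207.99 t/h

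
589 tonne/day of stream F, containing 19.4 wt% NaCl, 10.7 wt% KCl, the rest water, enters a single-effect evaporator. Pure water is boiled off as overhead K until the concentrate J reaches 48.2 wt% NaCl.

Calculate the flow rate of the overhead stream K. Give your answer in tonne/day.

NaCl is conserved: 589×0.194 = 114.27 tonne/day all reports to the concentrate.
Concentrate = 114.27/(target fraction) = 237.07 tonne/day.
Overhead = 589 − 237.07 = 351.93 tonne/day.

351.9 tonne/day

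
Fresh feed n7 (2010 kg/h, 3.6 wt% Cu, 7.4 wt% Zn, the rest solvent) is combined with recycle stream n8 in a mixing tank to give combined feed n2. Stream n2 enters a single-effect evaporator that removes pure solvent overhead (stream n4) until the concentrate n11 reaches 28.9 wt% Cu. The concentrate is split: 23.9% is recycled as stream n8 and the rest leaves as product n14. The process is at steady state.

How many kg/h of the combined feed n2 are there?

2089 kg/h

Overall Cu balance (none leaves overhead): Cu in fresh feed = Cu in product, i.e. 2010×0.036 = (1−0.239)·n11·0.289.
n11 = 72.36/(0.289×0.761) = 329.02 kg/h.
Recycle n8 = 0.239×329.02 = 78.635 kg/h.
Combined feed n2 = 2010 + 78.635 = 2088.6 kg/h.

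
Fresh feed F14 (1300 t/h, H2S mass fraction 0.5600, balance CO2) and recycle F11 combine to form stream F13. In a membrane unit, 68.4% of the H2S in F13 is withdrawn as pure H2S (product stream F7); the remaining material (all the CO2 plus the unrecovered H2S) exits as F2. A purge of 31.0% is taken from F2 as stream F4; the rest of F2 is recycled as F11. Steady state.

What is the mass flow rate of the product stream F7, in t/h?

H2S in F13: m_A = 1300×0.560 + (1−0.310)·(1−0.684)·m_A, so m_A = 728/0.7820 = 930.99 t/h.
Product F7 = 0.684×930.99 = 636.8 t/h.

636.8 t/h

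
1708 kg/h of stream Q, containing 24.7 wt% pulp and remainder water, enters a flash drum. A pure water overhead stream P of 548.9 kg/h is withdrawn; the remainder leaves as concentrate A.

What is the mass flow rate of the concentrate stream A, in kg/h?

Concentrate = 1708 − 548.9 = 1159.1 kg/h.

1159 kg/h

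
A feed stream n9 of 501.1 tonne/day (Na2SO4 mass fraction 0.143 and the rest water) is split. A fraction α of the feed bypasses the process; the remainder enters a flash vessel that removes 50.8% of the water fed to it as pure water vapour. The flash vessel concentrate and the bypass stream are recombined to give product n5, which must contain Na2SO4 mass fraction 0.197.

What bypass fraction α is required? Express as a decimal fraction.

0.370

All 501.1×0.143 = 71.657 tonne/day of Na2SO4 reaches n5, so n5 = 71.657/0.197 = 363.74 tonne/day and vapour = 137.36 tonne/day.
The evaporator receives (1−α)·501.1 of feed at 0.857 water and removes 0.508 of that water:
0.508×0.857×(1−α)×501.1 = 137.36
(1−α) = 137.36/218.16 = 0.6296;  α = 0.3704.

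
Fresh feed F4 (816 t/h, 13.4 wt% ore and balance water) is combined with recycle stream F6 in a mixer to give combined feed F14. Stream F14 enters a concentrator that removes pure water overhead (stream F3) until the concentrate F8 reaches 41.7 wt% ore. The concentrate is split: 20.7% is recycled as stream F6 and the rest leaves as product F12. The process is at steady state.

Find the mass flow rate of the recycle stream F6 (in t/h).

68.45 t/h

Overall ore balance (none leaves overhead): ore in fresh feed = ore in product, i.e. 816×0.134 = (1−0.207)·F8·0.417.
F8 = 109.34/(0.417×0.793) = 330.66 t/h.
Recycle F6 = 0.207×330.66 = 68.447 t/h.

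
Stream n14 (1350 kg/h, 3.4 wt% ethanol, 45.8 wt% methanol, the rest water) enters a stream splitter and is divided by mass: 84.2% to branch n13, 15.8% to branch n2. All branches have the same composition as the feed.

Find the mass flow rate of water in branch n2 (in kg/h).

108.4 kg/h

Branch n2 total = 0.158×1350 = 213.3 kg/h.
water in n2 = 0.508×213.3 = 108.36 kg/h.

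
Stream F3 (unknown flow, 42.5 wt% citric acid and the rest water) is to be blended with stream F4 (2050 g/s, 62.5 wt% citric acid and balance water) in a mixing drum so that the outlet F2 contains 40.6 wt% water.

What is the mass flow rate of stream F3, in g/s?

376 g/s

Let F3 be the unknown flow. Total out = 2050 + F3.
water balance: 768.75 + 0.575·F3 = 0.406·(2050 + F3)
(0.575 − 0.406)·F3 = 0.406×2050 − 768.75 = 63.55
F3 = 63.55 / 0.169 = 376.04 g/s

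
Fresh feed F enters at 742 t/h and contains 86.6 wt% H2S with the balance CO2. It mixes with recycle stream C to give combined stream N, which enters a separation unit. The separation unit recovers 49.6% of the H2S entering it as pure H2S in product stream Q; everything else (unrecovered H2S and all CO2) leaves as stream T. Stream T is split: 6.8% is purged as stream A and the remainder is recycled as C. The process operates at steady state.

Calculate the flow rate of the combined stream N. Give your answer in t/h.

CO2 enters only via F and leaves only via the purge: 742×0.134 = 0.068×(CO2 in T), and the separation unit passes all CO2, so CO2 in N = CO2 in T = 1462.2 t/h.
H2S in N: m_A = 742×0.866 + (1−0.068)·(1−0.496)·m_A, so m_A = 642.57/0.5303 = 1211.8 t/h.
N = 1211.8 + 1462.2 = 2674 t/h.

2674 t/h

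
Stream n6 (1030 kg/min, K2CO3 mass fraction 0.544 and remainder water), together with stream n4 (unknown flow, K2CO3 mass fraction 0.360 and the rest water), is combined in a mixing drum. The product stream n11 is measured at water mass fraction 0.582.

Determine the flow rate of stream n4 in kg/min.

Let n4 be the unknown flow. Total out = 1030 + n4.
water balance: 469.68 + 0.640·n4 = 0.582·(1030 + n4)
(0.640 − 0.582)·n4 = 0.582×1030 − 469.68 = 129.78
n4 = 129.78 / 0.058 = 2237.6 kg/min

2238 kg/min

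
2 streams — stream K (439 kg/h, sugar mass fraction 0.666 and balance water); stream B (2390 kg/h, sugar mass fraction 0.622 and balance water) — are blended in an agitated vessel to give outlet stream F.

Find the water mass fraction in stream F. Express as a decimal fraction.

Total flow out = 439 + 2390 = 2829 kg/h.
water in = 439×0.334 + 2390×0.378 = 1050 kg/h.
water mass fraction in F = 1050/2829 = 0.371.

0.371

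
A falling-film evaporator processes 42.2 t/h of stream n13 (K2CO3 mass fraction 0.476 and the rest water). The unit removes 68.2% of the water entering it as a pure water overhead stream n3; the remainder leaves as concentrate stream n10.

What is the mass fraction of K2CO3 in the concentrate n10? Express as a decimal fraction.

0.741

K2CO3 is not removed: 42.2×0.476 = 20.087 t/h of K2CO3 enters n10.
water entering = 42.2×0.524 = 22.113 t/h; overhead removed = 0.682×22.113 = 15.081 t/h.
Concentrate = 42.2 − 15.081 = 27.119 t/h.
Mass fraction = 20.087/27.119 = 0.741.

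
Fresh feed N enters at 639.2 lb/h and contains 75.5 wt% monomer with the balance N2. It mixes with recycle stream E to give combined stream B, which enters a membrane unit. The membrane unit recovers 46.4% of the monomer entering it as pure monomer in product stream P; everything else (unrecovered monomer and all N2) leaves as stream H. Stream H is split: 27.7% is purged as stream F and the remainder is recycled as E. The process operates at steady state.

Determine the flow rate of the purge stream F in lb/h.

273.6 lb/h

N2 enters only via N and leaves only via the purge: 639.2×0.245 = 0.277×(N2 in H), and the membrane unit passes all N2, so N2 in B = N2 in H = 565.36 lb/h.
monomer in B: m_A = 639.2×0.755 + (1−0.277)·(1−0.464)·m_A, so m_A = 482.6/0.6125 = 787.95 lb/h.
H = (1−0.464)×787.95 + 565.36 = 987.7 lb/h.
Purge F = 0.277×987.7 = 273.59 lb/h.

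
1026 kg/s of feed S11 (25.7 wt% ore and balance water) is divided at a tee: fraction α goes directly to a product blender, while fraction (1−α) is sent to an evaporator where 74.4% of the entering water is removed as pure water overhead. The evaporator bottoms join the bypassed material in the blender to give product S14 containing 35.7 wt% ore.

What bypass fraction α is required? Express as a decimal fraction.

0.493

All 1026×0.257 = 263.68 kg/s of ore reaches S14, so S14 = 263.68/0.357 = 738.61 kg/s and vapour = 287.39 kg/s.
The evaporator receives (1−α)·1026 of feed at 0.743 water and removes 0.744 of that water:
0.744×0.743×(1−α)×1026 = 287.39
(1−α) = 287.39/567.16 = 0.5067;  α = 0.4933.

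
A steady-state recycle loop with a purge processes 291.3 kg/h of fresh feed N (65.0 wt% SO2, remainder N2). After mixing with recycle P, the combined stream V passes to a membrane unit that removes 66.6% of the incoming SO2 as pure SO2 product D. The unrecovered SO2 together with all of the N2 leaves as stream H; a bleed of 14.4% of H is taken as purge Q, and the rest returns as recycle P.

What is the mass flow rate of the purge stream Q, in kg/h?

N2 enters only via N and leaves only via the purge: 291.3×0.350 = 0.144×(N2 in H), and the membrane unit passes all N2, so N2 in V = N2 in H = 708.02 kg/h.
SO2 in V: m_A = 291.3×0.650 + (1−0.144)·(1−0.666)·m_A, so m_A = 189.35/0.7141 = 265.15 kg/h.
H = (1−0.666)×265.15 + 708.02 = 796.58 kg/h.
Purge Q = 0.144×796.58 = 114.71 kg/h.

114.7 kg/h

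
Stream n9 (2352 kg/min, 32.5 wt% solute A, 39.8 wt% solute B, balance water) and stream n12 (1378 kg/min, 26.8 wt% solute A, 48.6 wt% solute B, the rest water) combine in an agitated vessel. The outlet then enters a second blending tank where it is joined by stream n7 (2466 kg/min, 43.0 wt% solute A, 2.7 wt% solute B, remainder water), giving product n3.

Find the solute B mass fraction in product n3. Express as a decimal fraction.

0.270

Overall, product flow = 6196 kg/min.
solute B in = 2352×0.398 + 1378×0.486 + 2466×0.027 = 1672.4 kg/min.
solute B fraction in n3 = 0.270.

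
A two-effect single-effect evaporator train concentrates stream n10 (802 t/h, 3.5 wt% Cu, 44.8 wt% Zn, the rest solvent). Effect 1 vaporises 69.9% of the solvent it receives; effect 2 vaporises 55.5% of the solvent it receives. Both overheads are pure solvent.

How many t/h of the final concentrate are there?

solvent in feed = 802×0.517 = 414.63 t/h.
After stage 1: solvent left = (1−0.699)×414.63 = 124.8; stream total = 512.17 t/h.
After stage 2: solvent left = (1−0.555)×124.8 = 55.538; final concentrate = 442.9 t/h.

442.9 t/h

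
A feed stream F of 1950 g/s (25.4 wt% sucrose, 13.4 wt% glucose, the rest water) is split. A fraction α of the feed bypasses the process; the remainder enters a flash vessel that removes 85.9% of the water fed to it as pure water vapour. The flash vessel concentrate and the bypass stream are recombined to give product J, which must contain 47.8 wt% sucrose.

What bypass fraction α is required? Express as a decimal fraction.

0.109

All 1950×0.254 = 495.3 g/s of sucrose reaches J, so J = 495.3/0.478 = 1036.2 g/s and vapour = 913.81 g/s.
The evaporator receives (1−α)·1950 of feed at 0.612 water and removes 0.859 of that water:
0.859×0.612×(1−α)×1950 = 913.81
(1−α) = 913.81/1025.1 = 0.8914;  α = 0.1086.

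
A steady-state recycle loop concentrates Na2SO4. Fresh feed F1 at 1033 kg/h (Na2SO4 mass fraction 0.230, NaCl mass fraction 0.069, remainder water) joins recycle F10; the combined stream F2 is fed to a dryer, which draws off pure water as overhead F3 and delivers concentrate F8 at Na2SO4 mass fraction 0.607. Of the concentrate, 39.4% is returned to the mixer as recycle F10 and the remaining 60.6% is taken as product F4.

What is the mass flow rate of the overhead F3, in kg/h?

641.6 kg/h

Overall Na2SO4 balance (none leaves overhead): Na2SO4 in fresh feed = Na2SO4 in product, i.e. 1033×0.230 = (1−0.394)·F8·0.607.
F8 = 237.59/(0.607×0.606) = 645.9 kg/h.
Recycle F10 = 0.394×645.9 = 254.49 kg/h.
Combined feed F2 = 1033 + 254.49 = 1287.5 kg/h.
Overhead F3 = F2 − F8 = 1287.5 − 645.9 = 641.58 kg/h.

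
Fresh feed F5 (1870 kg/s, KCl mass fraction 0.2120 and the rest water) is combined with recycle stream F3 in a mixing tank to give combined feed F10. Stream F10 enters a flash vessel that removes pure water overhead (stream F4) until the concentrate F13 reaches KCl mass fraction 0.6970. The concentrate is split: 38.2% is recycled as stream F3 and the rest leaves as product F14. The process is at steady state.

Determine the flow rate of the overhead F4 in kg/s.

1301 kg/s

Overall KCl balance (none leaves overhead): KCl in fresh feed = KCl in product, i.e. 1870×0.212 = (1−0.382)·F13·0.697.
F13 = 396.44/(0.697×0.618) = 920.36 kg/s.
Recycle F3 = 0.382×920.36 = 351.58 kg/s.
Combined feed F10 = 1870 + 351.58 = 2221.6 kg/s.
Overhead F4 = F10 − F13 = 2221.6 − 920.36 = 1301.2 kg/s.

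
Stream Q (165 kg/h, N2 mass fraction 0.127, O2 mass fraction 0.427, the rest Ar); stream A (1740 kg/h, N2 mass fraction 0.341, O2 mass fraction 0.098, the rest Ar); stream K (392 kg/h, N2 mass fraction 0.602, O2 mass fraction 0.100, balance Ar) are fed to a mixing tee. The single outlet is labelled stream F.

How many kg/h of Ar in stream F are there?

1167 kg/h

Ar out = Ar in = 165×0.446 + 1740×0.561 + 392×0.298 = 1166.5 kg/h.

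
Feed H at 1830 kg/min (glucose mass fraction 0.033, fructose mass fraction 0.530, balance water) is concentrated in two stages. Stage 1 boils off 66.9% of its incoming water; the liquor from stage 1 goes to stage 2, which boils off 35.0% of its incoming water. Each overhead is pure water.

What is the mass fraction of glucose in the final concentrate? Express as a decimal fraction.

water in feed = 1830×0.437 = 799.71 kg/min.
After stage 1: water left = (1−0.669)×799.71 = 264.7; stream total = 1295 kg/min.
After stage 2: water left = (1−0.350)×264.7 = 172.06; final concentrate = 1202.3 kg/min.
glucose fraction = 60.39/1202.3 = 0.050.

0.050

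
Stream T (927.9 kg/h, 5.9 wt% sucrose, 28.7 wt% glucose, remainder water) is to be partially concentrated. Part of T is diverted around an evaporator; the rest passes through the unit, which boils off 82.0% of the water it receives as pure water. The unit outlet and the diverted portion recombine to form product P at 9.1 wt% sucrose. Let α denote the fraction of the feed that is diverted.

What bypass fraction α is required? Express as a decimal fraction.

0.344

All 927.9×0.059 = 54.746 kg/h of sucrose reaches P, so P = 54.746/0.091 = 601.61 kg/h and vapour = 326.29 kg/h.
The evaporator receives (1−α)·927.9 of feed at 0.654 water and removes 0.820 of that water:
0.820×0.654×(1−α)×927.9 = 326.29
(1−α) = 326.29/497.61 = 0.6557;  α = 0.3443.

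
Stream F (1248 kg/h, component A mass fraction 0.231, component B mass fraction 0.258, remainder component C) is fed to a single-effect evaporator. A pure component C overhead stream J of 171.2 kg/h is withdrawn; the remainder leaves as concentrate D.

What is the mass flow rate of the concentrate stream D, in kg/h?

Concentrate = 1248 − 171.2 = 1076.8 kg/h.

1077 kg/h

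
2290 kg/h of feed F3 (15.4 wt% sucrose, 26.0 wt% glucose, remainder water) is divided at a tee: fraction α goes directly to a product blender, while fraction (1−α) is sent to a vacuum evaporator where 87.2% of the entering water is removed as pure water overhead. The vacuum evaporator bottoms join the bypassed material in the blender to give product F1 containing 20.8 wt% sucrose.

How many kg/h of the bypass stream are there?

1127 kg/h

All 2290×0.154 = 352.66 kg/h of sucrose reaches F1, so F1 = 352.66/0.208 = 1695.5 kg/h and vapour = 594.52 kg/h.
The evaporator receives (1−α)·2290 of feed at 0.586 water and removes 0.872 of that water:
0.872×0.586×(1−α)×2290 = 594.52
(1−α) = 594.52/1170.2 = 0.5081;  α = 0.4919.
Bypass flow = 0.4919×2290 = 1126.5 kg/h.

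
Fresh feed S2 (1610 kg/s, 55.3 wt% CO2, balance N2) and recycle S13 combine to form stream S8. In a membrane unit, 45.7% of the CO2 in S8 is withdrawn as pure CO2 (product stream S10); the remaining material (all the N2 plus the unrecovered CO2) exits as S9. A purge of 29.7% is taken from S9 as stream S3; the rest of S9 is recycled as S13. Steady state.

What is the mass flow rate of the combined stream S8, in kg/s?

3863 kg/s

N2 enters only via S2 and leaves only via the purge: 1610×0.447 = 0.297×(N2 in S9), and the membrane unit passes all N2, so N2 in S8 = N2 in S9 = 2423.1 kg/s.
CO2 in S8: m_A = 1610×0.553 + (1−0.297)·(1−0.457)·m_A, so m_A = 890.33/0.6183 = 1440 kg/s.
S8 = 1440 + 2423.1 = 3863.2 kg/s.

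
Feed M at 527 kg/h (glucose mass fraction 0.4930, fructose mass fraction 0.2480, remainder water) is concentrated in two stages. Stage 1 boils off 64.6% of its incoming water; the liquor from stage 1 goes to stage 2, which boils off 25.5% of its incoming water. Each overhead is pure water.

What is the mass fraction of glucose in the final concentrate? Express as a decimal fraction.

0.6092

water in feed = 527×0.259 = 136.49 kg/h.
After stage 1: water left = (1−0.646)×136.49 = 48.319; stream total = 438.83 kg/h.
After stage 2: water left = (1−0.255)×48.319 = 35.997; final concentrate = 426.5 kg/h.
glucose fraction = 259.81/426.5 = 0.6092.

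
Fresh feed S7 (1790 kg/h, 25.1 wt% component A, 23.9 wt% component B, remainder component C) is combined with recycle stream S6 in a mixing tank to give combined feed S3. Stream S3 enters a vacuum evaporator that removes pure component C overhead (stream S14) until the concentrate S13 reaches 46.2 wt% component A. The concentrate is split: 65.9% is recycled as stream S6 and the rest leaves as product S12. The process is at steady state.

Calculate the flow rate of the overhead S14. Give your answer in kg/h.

817.5 kg/h

Overall component A balance (none leaves overhead): component A in fresh feed = component A in product, i.e. 1790×0.251 = (1−0.659)·S13·0.462.
S13 = 449.29/(0.462×0.341) = 2851.9 kg/h.
Recycle S6 = 0.659×2851.9 = 1879.4 kg/h.
Combined feed S3 = 1790 + 1879.4 = 3669.4 kg/h.
Overhead S14 = S3 − S13 = 3669.4 − 2851.9 = 817.51 kg/h.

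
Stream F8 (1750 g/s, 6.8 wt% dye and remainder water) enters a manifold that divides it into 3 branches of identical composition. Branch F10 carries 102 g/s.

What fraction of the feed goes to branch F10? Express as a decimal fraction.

Fraction to F10 = 102/1750 = 0.0583.

0.058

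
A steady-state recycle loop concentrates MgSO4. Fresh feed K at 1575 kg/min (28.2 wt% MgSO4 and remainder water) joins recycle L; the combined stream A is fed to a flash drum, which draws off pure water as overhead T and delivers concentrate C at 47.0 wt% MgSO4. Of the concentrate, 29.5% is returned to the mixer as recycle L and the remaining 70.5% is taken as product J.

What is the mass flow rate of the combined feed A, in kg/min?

1970 kg/min

Overall MgSO4 balance (none leaves overhead): MgSO4 in fresh feed = MgSO4 in product, i.e. 1575×0.282 = (1−0.295)·C·0.470.
C = 444.15/(0.470×0.705) = 1340.4 kg/min.
Recycle L = 0.295×1340.4 = 395.43 kg/min.
Combined feed A = 1575 + 395.43 = 1970.4 kg/min.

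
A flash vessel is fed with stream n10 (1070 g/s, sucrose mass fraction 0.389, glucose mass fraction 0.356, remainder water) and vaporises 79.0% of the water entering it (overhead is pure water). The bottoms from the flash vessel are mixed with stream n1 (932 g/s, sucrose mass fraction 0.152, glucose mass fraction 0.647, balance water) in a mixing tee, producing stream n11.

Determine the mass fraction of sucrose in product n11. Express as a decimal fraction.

Vapour removed = 0.790×0.255×1070 = 215.55 g/s; concentrate = 854.45 g/s.
sucrose reaching the mixer = 416.23 (from concentrate) + 932×0.152 = 557.89 g/s.
Product flow = 854.45 + 932 = 1786.4 g/s; sucrose fraction = 0.312.

0.312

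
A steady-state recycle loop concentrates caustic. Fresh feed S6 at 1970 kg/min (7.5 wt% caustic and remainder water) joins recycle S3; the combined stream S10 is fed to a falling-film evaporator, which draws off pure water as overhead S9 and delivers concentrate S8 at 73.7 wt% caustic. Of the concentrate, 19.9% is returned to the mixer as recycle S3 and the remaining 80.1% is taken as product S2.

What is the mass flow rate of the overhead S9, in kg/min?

Overall caustic balance (none leaves overhead): caustic in fresh feed = caustic in product, i.e. 1970×0.075 = (1−0.199)·S8·0.737.
S8 = 147.75/(0.737×0.801) = 250.28 kg/min.
Recycle S3 = 0.199×250.28 = 49.806 kg/min.
Combined feed S10 = 1970 + 49.806 = 2019.8 kg/min.
Overhead S9 = S10 − S8 = 2019.8 − 250.28 = 1769.5 kg/min.

1770 kg/min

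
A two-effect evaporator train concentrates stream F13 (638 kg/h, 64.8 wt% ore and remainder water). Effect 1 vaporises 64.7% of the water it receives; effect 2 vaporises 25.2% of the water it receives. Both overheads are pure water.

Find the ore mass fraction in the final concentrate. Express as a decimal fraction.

water in feed = 638×0.352 = 224.58 kg/h.
After stage 1: water left = (1−0.647)×224.58 = 79.275; stream total = 492.7 kg/h.
After stage 2: water left = (1−0.252)×79.275 = 59.298; final concentrate = 472.72 kg/h.
ore fraction = 413.42/472.72 = 0.8746.

0.8746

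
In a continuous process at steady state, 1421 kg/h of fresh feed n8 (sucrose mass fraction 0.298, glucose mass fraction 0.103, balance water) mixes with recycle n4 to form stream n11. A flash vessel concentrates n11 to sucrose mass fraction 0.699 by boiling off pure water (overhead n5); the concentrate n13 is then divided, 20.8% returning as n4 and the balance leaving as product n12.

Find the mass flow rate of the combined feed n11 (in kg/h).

1580 kg/h

Overall sucrose balance (none leaves overhead): sucrose in fresh feed = sucrose in product, i.e. 1421×0.298 = (1−0.208)·n13·0.699.
n13 = 423.46/(0.699×0.792) = 764.91 kg/h.
Recycle n4 = 0.208×764.91 = 159.1 kg/h.
Combined feed n11 = 1421 + 159.1 = 1580.1 kg/h.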